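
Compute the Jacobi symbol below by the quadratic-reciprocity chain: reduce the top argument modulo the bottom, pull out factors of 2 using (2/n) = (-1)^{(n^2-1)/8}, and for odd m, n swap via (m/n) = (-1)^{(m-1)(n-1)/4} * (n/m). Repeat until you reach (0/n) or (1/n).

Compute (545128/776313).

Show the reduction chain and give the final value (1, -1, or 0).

545128 = 2^3·68141; (2/776313) = +1 since 776313 mod 8 = 1, so (545128/776313) = (+1)^3·(68141/776313); sign now +1
reciprocity: (68141/776313) = +1·(776313/68141) since 68141 mod 4 = 1, 776313 mod 4 = 1; sign now +1
(776313/68141) = (26762/68141)   [reduce mod 68141]
26762 = 2^1·13381; (2/68141) = -1 since 68141 mod 8 = 5, so (26762/68141) = (-1)^1·(13381/68141); sign now -1
reciprocity: (13381/68141) = +1·(68141/13381) since 13381 mod 4 = 1, 68141 mod 4 = 1; sign now -1
(68141/13381) = (1236/13381)   [reduce mod 13381]
1236 = 2^2·309; (2/13381) = -1 since 13381 mod 8 = 5, so (1236/13381) = (-1)^2·(309/13381); sign now -1
reciprocity: (309/13381) = +1·(13381/309) since 309 mod 4 = 1, 13381 mod 4 = 1; sign now -1
(13381/309) = (94/309)   [reduce mod 309]
94 = 2^1·47; (2/309) = -1 since 309 mod 8 = 5, so (94/309) = (-1)^1·(47/309); sign now +1
reciprocity: (47/309) = +1·(309/47) since 47 mod 4 = 3, 309 mod 4 = 1; sign now +1
(309/47) = (27/47)   [reduce mod 47]
reciprocity: (27/47) = -1·(47/27) since 27 mod 4 = 3, 47 mod 4 = 3; sign now -1
(47/27) = (20/27)   [reduce mod 27]
20 = 2^2·5; (2/27) = -1 since 27 mod 8 = 3, so (20/27) = (-1)^2·(5/27); sign now -1
reciprocity: (5/27) = +1·(27/5) since 5 mod 4 = 1, 27 mod 4 = 3; sign now -1
(27/5) = (2/5)   [reduce mod 5]
2 = 2^1·1; (2/5) = -1 since 5 mod 8 = 5, so (2/5) = (-1)^1·(1/5); sign now +1
(1/5) = 1; final value = sign = +1

1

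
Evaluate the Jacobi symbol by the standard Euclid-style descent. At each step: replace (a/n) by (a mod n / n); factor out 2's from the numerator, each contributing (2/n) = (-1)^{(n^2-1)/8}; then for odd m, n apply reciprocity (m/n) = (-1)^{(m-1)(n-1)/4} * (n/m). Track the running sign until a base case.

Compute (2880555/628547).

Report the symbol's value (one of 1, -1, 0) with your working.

-1

(2880555/628547): 2880555 mod 628547 = 366367, so (2880555/628547) = (366367/628547)
flip (366367/628547) -> (628547/366367): both odd, 366367 mod 4 = 3, 628547 mod 4 = 3, so the flip contributes -1; sign now -1
(628547/366367): 628547 mod 366367 = 262180, so (628547/366367) = (262180/366367)
factor out 2^2: 262180 = 2^2·65545; with 366367 mod 8 = 7, (2/366367) = +1; sign now -1; continue with (65545/366367)
flip (65545/366367) -> (366367/65545): both odd, 65545 mod 4 = 1, 366367 mod 4 = 3, so the flip contributes +1; sign now -1
(366367/65545): 366367 mod 65545 = 38642, so (366367/65545) = (38642/65545)
factor out 2^1: 38642 = 2^1·19321; with 65545 mod 8 = 1, (2/65545) = +1; sign now -1; continue with (19321/65545)
flip (19321/65545) -> (65545/19321): both odd, 19321 mod 4 = 1, 65545 mod 4 = 1, so the flip contributes +1; sign now -1
(65545/19321): 65545 mod 19321 = 7582, so (65545/19321) = (7582/19321)
factor out 2^1: 7582 = 2^1·3791; with 19321 mod 8 = 1, (2/19321) = +1; sign now -1; continue with (3791/19321)
flip (3791/19321) -> (19321/3791): both odd, 3791 mod 4 = 3, 19321 mod 4 = 1, so the flip contributes +1; sign now -1
(19321/3791): 19321 mod 3791 = 366, so (19321/3791) = (366/3791)
factor out 2^1: 366 = 2^1·183; with 3791 mod 8 = 7, (2/3791) = +1; sign now -1; continue with (183/3791)
flip (183/3791) -> (3791/183): both odd, 183 mod 4 = 3, 3791 mod 4 = 3, so the flip contributes -1; sign now +1
(3791/183): 3791 mod 183 = 131, so (3791/183) = (131/183)
flip (131/183) -> (183/131): both odd, 131 mod 4 = 3, 183 mod 4 = 3, so the flip contributes -1; sign now -1
(183/131): 183 mod 131 = 52, so (183/131) = (52/131)
factor out 2^2: 52 = 2^2·13; with 131 mod 8 = 3, (2/131) = -1; sign now -1; continue with (13/131)
flip (13/131) -> (131/13): both odd, 13 mod 4 = 1, 131 mod 4 = 3, so the flip contributes +1; sign now -1
(131/13): 131 mod 13 = 1, so (131/13) = (1/13)
reached (1/13) = 1, so the symbol is -1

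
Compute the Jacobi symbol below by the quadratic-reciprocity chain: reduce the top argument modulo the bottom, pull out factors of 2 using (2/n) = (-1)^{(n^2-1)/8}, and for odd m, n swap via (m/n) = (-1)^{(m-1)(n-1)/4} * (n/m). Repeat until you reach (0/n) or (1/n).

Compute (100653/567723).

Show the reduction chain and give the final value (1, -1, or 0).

reciprocity: (100653/567723) = +1·(567723/100653) since 100653 mod 4 = 1, 567723 mod 4 = 3; sign now +1
(567723/100653) = (64458/100653)   [reduce mod 100653]
64458 = 2^1·32229; (2/100653) = -1 since 100653 mod 8 = 5, so (64458/100653) = (-1)^1·(32229/100653); sign now -1
reciprocity: (32229/100653) = +1·(100653/32229) since 32229 mod 4 = 1, 100653 mod 4 = 1; sign now -1
(100653/32229) = (3966/32229)   [reduce mod 32229]
3966 = 2^1·1983; (2/32229) = -1 since 32229 mod 8 = 5, so (3966/32229) = (-1)^1·(1983/32229); sign now +1
reciprocity: (1983/32229) = +1·(32229/1983) since 1983 mod 4 = 3, 32229 mod 4 = 1; sign now +1
(32229/1983) = (501/1983)   [reduce mod 1983]
reciprocity: (501/1983) = +1·(1983/501) since 501 mod 4 = 1, 1983 mod 4 = 3; sign now +1
(1983/501) = (480/501)   [reduce mod 501]
480 = 2^5·15; (2/501) = -1 since 501 mod 8 = 5, so (480/501) = (-1)^5·(15/501); sign now -1
reciprocity: (15/501) = +1·(501/15) since 15 mod 4 = 3, 501 mod 4 = 1; sign now -1
(501/15) = (6/15)   [reduce mod 15]
6 = 2^1·3; (2/15) = +1 since 15 mod 8 = 7, so (6/15) = (+1)^1·(3/15); sign now -1
reciprocity: (3/15) = -1·(15/3) since 3 mod 4 = 3, 15 mod 4 = 3; sign now +1
(15/3) = (0/3)   [reduce mod 3]
(0/3) = 0   [gcd(a, n) > 1]; final value = 0

0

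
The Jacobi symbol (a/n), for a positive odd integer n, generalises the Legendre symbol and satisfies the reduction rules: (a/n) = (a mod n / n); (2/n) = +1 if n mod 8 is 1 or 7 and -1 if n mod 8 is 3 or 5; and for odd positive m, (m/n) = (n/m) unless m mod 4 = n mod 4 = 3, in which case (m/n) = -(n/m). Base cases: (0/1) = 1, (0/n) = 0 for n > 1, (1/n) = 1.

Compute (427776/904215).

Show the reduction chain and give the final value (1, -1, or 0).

0

factor out 2^8: 427776 = 2^8·1671; with 904215 mod 8 = 7, (2/904215) = +1; sign now +1; continue with (1671/904215)
flip (1671/904215) -> (904215/1671): both odd, 1671 mod 4 = 3, 904215 mod 4 = 3, so the flip contributes -1; sign now -1
(904215/1671): 904215 mod 1671 = 204, so (904215/1671) = (204/1671)
factor out 2^2: 204 = 2^2·51; with 1671 mod 8 = 7, (2/1671) = +1; sign now -1; continue with (51/1671)
flip (51/1671) -> (1671/51): both odd, 51 mod 4 = 3, 1671 mod 4 = 3, so the flip contributes -1; sign now +1
(1671/51): 1671 mod 51 = 39, so (1671/51) = (39/51)
flip (39/51) -> (51/39): both odd, 39 mod 4 = 3, 51 mod 4 = 3, so the flip contributes -1; sign now -1
(51/39): 51 mod 39 = 12, so (51/39) = (12/39)
factor out 2^2: 12 = 2^2·3; with 39 mod 8 = 7, (2/39) = +1; sign now -1; continue with (3/39)
flip (3/39) -> (39/3): both odd, 3 mod 4 = 3, 39 mod 4 = 3, so the flip contributes -1; sign now +1
(39/3): 39 mod 3 = 0, so (39/3) = (0/3)
reached (0/3); gcd(a, n) > 1, so (0/3) = 0 and the symbol is 0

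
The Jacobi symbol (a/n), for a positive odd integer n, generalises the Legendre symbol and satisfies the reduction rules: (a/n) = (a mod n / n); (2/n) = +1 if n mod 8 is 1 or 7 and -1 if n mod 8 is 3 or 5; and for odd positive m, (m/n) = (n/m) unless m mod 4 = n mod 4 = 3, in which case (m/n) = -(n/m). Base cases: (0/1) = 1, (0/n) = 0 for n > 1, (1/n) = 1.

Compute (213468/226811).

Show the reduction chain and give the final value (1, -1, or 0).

1

213468 = 2^2·53367; (2/226811) = -1 since 226811 mod 8 = 3, so (213468/226811) = (-1)^2·(53367/226811); sign now +1
reciprocity: (53367/226811) = -1·(226811/53367) since 53367 mod 4 = 3, 226811 mod 4 = 3; sign now -1
(226811/53367) = (13343/53367)   [reduce mod 53367]
reciprocity: (13343/53367) = -1·(53367/13343) since 13343 mod 4 = 3, 53367 mod 4 = 3; sign now +1
(53367/13343) = (13338/13343)   [reduce mod 13343]
13338 = 2^1·6669; (2/13343) = +1 since 13343 mod 8 = 7, so (13338/13343) = (+1)^1·(6669/13343); sign now +1
reciprocity: (6669/13343) = +1·(13343/6669) since 6669 mod 4 = 1, 13343 mod 4 = 3; sign now +1
(13343/6669) = (5/6669)   [reduce mod 6669]
reciprocity: (5/6669) = +1·(6669/5) since 5 mod 4 = 1, 6669 mod 4 = 1; sign now +1
(6669/5) = (4/5)   [reduce mod 5]
4 = 2^2·1; (2/5) = -1 since 5 mod 8 = 5, so (4/5) = (-1)^2·(1/5); sign now +1
(1/5) = 1; final value = sign = +1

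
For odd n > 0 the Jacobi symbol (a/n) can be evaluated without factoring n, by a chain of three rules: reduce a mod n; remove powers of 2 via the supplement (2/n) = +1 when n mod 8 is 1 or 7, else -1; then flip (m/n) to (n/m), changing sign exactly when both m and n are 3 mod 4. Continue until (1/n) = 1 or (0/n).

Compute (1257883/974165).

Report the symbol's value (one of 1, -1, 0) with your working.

(1257883/974165): 1257883 mod 974165 = 283718, so (1257883/974165) = (283718/974165)
factor out 2^1: 283718 = 2^1·141859; with 974165 mod 8 = 5, (2/974165) = -1; sign now -1; continue with (141859/974165)
flip (141859/974165) -> (974165/141859): both odd, 141859 mod 4 = 3, 974165 mod 4 = 1, so the flip contributes +1; sign now -1
(974165/141859): 974165 mod 141859 = 123011, so (974165/141859) = (123011/141859)
flip (123011/141859) -> (141859/123011): both odd, 123011 mod 4 = 3, 141859 mod 4 = 3, so the flip contributes -1; sign now +1
(141859/123011): 141859 mod 123011 = 18848, so (141859/123011) = (18848/123011)
factor out 2^5: 18848 = 2^5·589; with 123011 mod 8 = 3, (2/123011) = -1; sign now -1; continue with (589/123011)
flip (589/123011) -> (123011/589): both odd, 589 mod 4 = 1, 123011 mod 4 = 3, so the flip contributes +1; sign now -1
(123011/589): 123011 mod 589 = 499, so (123011/589) = (499/589)
flip (499/589) -> (589/499): both odd, 499 mod 4 = 3, 589 mod 4 = 1, so the flip contributes +1; sign now -1
(589/499): 589 mod 499 = 90, so (589/499) = (90/499)
factor out 2^1: 90 = 2^1·45; with 499 mod 8 = 3, (2/499) = -1; sign now +1; continue with (45/499)
flip (45/499) -> (499/45): both odd, 45 mod 4 = 1, 499 mod 4 = 3, so the flip contributes +1; sign now +1
(499/45): 499 mod 45 = 4, so (499/45) = (4/45)
factor out 2^2: 4 = 2^2·1; with 45 mod 8 = 5, (2/45) = -1; sign now +1; continue with (1/45)
reached (1/45) = 1, so the symbol is +1

1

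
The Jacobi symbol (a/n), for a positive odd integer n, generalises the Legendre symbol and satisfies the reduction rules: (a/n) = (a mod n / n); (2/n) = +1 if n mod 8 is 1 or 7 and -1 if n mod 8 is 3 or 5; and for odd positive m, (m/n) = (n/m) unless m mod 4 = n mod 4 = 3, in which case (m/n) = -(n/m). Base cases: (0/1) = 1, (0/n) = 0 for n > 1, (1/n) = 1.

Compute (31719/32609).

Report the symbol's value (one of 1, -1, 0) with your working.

flip (31719/32609) -> (32609/31719): both odd, 31719 mod 4 = 3, 32609 mod 4 = 1, so the flip contributes +1; sign now +1
(32609/31719): 32609 mod 31719 = 890, so (32609/31719) = (890/31719)
factor out 2^1: 890 = 2^1·445; with 31719 mod 8 = 7, (2/31719) = +1; sign now +1; continue with (445/31719)
flip (445/31719) -> (31719/445): both odd, 445 mod 4 = 1, 31719 mod 4 = 3, so the flip contributes +1; sign now +1
(31719/445): 31719 mod 445 = 124, so (31719/445) = (124/445)
factor out 2^2: 124 = 2^2·31; with 445 mod 8 = 5, (2/445) = -1; sign now +1; continue with (31/445)
flip (31/445) -> (445/31): both odd, 31 mod 4 = 3, 445 mod 4 = 1, so the flip contributes +1; sign now +1
(445/31): 445 mod 31 = 11, so (445/31) = (11/31)
flip (11/31) -> (31/11): both odd, 11 mod 4 = 3, 31 mod 4 = 3, so the flip contributes -1; sign now -1
(31/11): 31 mod 11 = 9, so (31/11) = (9/11)
flip (9/11) -> (11/9): both odd, 9 mod 4 = 1, 11 mod 4 = 3, so the flip contributes +1; sign now -1
(11/9): 11 mod 9 = 2, so (11/9) = (2/9)
factor out 2^1: 2 = 2^1·1; with 9 mod 8 = 1, (2/9) = +1; sign now -1; continue with (1/9)
reached (1/9) = 1, so the symbol is -1

-1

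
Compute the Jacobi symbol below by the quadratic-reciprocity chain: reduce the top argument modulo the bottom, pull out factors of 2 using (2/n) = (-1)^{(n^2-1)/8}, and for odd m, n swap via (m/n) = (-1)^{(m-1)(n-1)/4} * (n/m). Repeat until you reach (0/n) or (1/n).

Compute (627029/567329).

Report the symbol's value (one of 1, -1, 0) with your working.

(627029/567329) = (59700/567329)   [reduce mod 567329]
59700 = 2^2·14925; (2/567329) = +1 since 567329 mod 8 = 1, so (59700/567329) = (+1)^2·(14925/567329); sign now +1
reciprocity: (14925/567329) = +1·(567329/14925) since 14925 mod 4 = 1, 567329 mod 4 = 1; sign now +1
(567329/14925) = (179/14925)   [reduce mod 14925]
reciprocity: (179/14925) = +1·(14925/179) since 179 mod 4 = 3, 14925 mod 4 = 1; sign now +1
(14925/179) = (68/179)   [reduce mod 179]
68 = 2^2·17; (2/179) = -1 since 179 mod 8 = 3, so (68/179) = (-1)^2·(17/179); sign now +1
reciprocity: (17/179) = +1·(179/17) since 17 mod 4 = 1, 179 mod 4 = 3; sign now +1
(179/17) = (9/17)   [reduce mod 17]
reciprocity: (9/17) = +1·(17/9) since 9 mod 4 = 1, 17 mod 4 = 1; sign now +1
(17/9) = (8/9)   [reduce mod 9]
8 = 2^3·1; (2/9) = +1 since 9 mod 8 = 1, so (8/9) = (+1)^3·(1/9); sign now +1
(1/9) = 1; final value = sign = +1

1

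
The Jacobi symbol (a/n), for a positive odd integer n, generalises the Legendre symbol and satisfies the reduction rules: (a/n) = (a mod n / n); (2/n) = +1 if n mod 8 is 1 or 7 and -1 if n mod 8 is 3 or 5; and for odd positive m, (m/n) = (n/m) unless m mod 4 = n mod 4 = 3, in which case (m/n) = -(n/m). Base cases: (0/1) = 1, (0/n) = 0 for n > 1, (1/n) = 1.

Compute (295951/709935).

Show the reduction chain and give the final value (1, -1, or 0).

flip (295951/709935) -> (709935/295951): both odd, 295951 mod 4 = 3, 709935 mod 4 = 3, so the flip contributes -1; sign now -1
(709935/295951): 709935 mod 295951 = 118033, so (709935/295951) = (118033/295951)
flip (118033/295951) -> (295951/118033): both odd, 118033 mod 4 = 1, 295951 mod 4 = 3, so the flip contributes +1; sign now -1
(295951/118033): 295951 mod 118033 = 59885, so (295951/118033) = (59885/118033)
flip (59885/118033) -> (118033/59885): both odd, 59885 mod 4 = 1, 118033 mod 4 = 1, so the flip contributes +1; sign now -1
(118033/59885): 118033 mod 59885 = 58148, so (118033/59885) = (58148/59885)
factor out 2^2: 58148 = 2^2·14537; with 59885 mod 8 = 5, (2/59885) = -1; sign now -1; continue with (14537/59885)
flip (14537/59885) -> (59885/14537): both odd, 14537 mod 4 = 1, 59885 mod 4 = 1, so the flip contributes +1; sign now -1
(59885/14537): 59885 mod 14537 = 1737, so (59885/14537) = (1737/14537)
flip (1737/14537) -> (14537/1737): both odd, 1737 mod 4 = 1, 14537 mod 4 = 1, so the flip contributes +1; sign now -1
(14537/1737): 14537 mod 1737 = 641, so (14537/1737) = (641/1737)
flip (641/1737) -> (1737/641): both odd, 641 mod 4 = 1, 1737 mod 4 = 1, so the flip contributes +1; sign now -1
(1737/641): 1737 mod 641 = 455, so (1737/641) = (455/641)
flip (455/641) -> (641/455): both odd, 455 mod 4 = 3, 641 mod 4 = 1, so the flip contributes +1; sign now -1
(641/455): 641 mod 455 = 186, so (641/455) = (186/455)
factor out 2^1: 186 = 2^1·93; with 455 mod 8 = 7, (2/455) = +1; sign now -1; continue with (93/455)
flip (93/455) -> (455/93): both odd, 93 mod 4 = 1, 455 mod 4 = 3, so the flip contributes +1; sign now -1
(455/93): 455 mod 93 = 83, so (455/93) = (83/93)
flip (83/93) -> (93/83): both odd, 83 mod 4 = 3, 93 mod 4 = 1, so the flip contributes +1; sign now -1
(93/83): 93 mod 83 = 10, so (93/83) = (10/83)
factor out 2^1: 10 = 2^1·5; with 83 mod 8 = 3, (2/83) = -1; sign now +1; continue with (5/83)
flip (5/83) -> (83/5): both odd, 5 mod 4 = 1, 83 mod 4 = 3, so the flip contributes +1; sign now +1
(83/5): 83 mod 5 = 3, so (83/5) = (3/5)
flip (3/5) -> (5/3): both odd, 3 mod 4 = 3, 5 mod 4 = 1, so the flip contributes +1; sign now +1
(5/3): 5 mod 3 = 2, so (5/3) = (2/3)
factor out 2^1: 2 = 2^1·1; with 3 mod 8 = 3, (2/3) = -1; sign now -1; continue with (1/3)
reached (1/3) = 1, so the symbol is -1

-1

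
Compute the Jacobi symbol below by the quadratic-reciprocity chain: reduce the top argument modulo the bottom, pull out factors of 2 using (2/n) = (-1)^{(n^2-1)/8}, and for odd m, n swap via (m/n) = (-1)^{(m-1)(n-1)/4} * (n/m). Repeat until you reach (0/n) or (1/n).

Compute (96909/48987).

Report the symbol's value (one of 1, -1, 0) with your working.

0

(96909/48987): 96909 mod 48987 = 47922, so (96909/48987) = (47922/48987)
factor out 2^1: 47922 = 2^1·23961; with 48987 mod 8 = 3, (2/48987) = -1; sign now -1; continue with (23961/48987)
flip (23961/48987) -> (48987/23961): both odd, 23961 mod 4 = 1, 48987 mod 4 = 3, so the flip contributes +1; sign now -1
(48987/23961): 48987 mod 23961 = 1065, so (48987/23961) = (1065/23961)
flip (1065/23961) -> (23961/1065): both odd, 1065 mod 4 = 1, 23961 mod 4 = 1, so the flip contributes +1; sign now -1
(23961/1065): 23961 mod 1065 = 531, so (23961/1065) = (531/1065)
flip (531/1065) -> (1065/531): both odd, 531 mod 4 = 3, 1065 mod 4 = 1, so the flip contributes +1; sign now -1
(1065/531): 1065 mod 531 = 3, so (1065/531) = (3/531)
flip (3/531) -> (531/3): both odd, 3 mod 4 = 3, 531 mod 4 = 3, so the flip contributes -1; sign now +1
(531/3): 531 mod 3 = 0, so (531/3) = (0/3)
reached (0/3); gcd(a, n) > 1, so (0/3) = 0 and the symbol is 0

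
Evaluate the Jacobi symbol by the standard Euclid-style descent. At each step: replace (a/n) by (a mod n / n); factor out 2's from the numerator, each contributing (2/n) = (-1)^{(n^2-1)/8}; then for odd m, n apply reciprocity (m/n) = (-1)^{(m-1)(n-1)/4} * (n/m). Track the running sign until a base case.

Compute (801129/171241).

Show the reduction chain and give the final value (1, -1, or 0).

(801129/171241): 801129 mod 171241 = 116165, so (801129/171241) = (116165/171241)
flip (116165/171241) -> (171241/116165): both odd, 116165 mod 4 = 1, 171241 mod 4 = 1, so the flip contributes +1; sign now +1
(171241/116165): 171241 mod 116165 = 55076, so (171241/116165) = (55076/116165)
factor out 2^2: 55076 = 2^2·13769; with 116165 mod 8 = 5, (2/116165) = -1; sign now +1; continue with (13769/116165)
flip (13769/116165) -> (116165/13769): both odd, 13769 mod 4 = 1, 116165 mod 4 = 1, so the flip contributes +1; sign now +1
(116165/13769): 116165 mod 13769 = 6013, so (116165/13769) = (6013/13769)
flip (6013/13769) -> (13769/6013): both odd, 6013 mod 4 = 1, 13769 mod 4 = 1, so the flip contributes +1; sign now +1
(13769/6013): 13769 mod 6013 = 1743, so (13769/6013) = (1743/6013)
flip (1743/6013) -> (6013/1743): both odd, 1743 mod 4 = 3, 6013 mod 4 = 1, so the flip contributes +1; sign now +1
(6013/1743): 6013 mod 1743 = 784, so (6013/1743) = (784/1743)
factor out 2^4: 784 = 2^4·49; with 1743 mod 8 = 7, (2/1743) = +1; sign now +1; continue with (49/1743)
flip (49/1743) -> (1743/49): both odd, 49 mod 4 = 1, 1743 mod 4 = 3, so the flip contributes +1; sign now +1
(1743/49): 1743 mod 49 = 28, so (1743/49) = (28/49)
factor out 2^2: 28 = 2^2·7; with 49 mod 8 = 1, (2/49) = +1; sign now +1; continue with (7/49)
flip (7/49) -> (49/7): both odd, 7 mod 4 = 3, 49 mod 4 = 1, so the flip contributes +1; sign now +1
(49/7): 49 mod 7 = 0, so (49/7) = (0/7)
reached (0/7); gcd(a, n) > 1, so (0/7) = 0 and the symbol is 0

0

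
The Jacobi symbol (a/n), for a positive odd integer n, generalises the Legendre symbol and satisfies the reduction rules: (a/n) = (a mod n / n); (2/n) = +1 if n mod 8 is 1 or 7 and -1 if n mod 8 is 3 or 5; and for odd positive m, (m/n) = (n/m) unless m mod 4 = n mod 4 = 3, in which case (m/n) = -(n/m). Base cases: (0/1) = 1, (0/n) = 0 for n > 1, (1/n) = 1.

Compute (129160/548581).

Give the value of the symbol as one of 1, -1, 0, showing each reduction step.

-1

129160 = 2^3·16145; (2/548581) = -1 since 548581 mod 8 = 5, so (129160/548581) = (-1)^3·(16145/548581); sign now -1
reciprocity: (16145/548581) = +1·(548581/16145) since 16145 mod 4 = 1, 548581 mod 4 = 1; sign now -1
(548581/16145) = (15796/16145)   [reduce mod 16145]
15796 = 2^2·3949; (2/16145) = +1 since 16145 mod 8 = 1, so (15796/16145) = (+1)^2·(3949/16145); sign now -1
reciprocity: (3949/16145) = +1·(16145/3949) since 3949 mod 4 = 1, 16145 mod 4 = 1; sign now -1
(16145/3949) = (349/3949)   [reduce mod 3949]
reciprocity: (349/3949) = +1·(3949/349) since 349 mod 4 = 1, 3949 mod 4 = 1; sign now -1
(3949/349) = (110/349)   [reduce mod 349]
110 = 2^1·55; (2/349) = -1 since 349 mod 8 = 5, so (110/349) = (-1)^1·(55/349); sign now +1
reciprocity: (55/349) = +1·(349/55) since 55 mod 4 = 3, 349 mod 4 = 1; sign now +1
(349/55) = (19/55)   [reduce mod 55]
reciprocity: (19/55) = -1·(55/19) since 19 mod 4 = 3, 55 mod 4 = 3; sign now -1
(55/19) = (17/19)   [reduce mod 19]
reciprocity: (17/19) = +1·(19/17) since 17 mod 4 = 1, 19 mod 4 = 3; sign now -1
(19/17) = (2/17)   [reduce mod 17]
2 = 2^1·1; (2/17) = +1 since 17 mod 8 = 1, so (2/17) = (+1)^1·(1/17); sign now -1
(1/17) = 1; final value = sign = -1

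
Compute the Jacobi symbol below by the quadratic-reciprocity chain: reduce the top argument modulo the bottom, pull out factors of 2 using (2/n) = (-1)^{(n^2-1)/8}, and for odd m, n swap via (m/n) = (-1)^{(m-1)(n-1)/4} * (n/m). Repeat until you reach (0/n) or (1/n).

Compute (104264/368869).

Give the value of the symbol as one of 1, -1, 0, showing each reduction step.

-1

factor out 2^3: 104264 = 2^3·13033; with 368869 mod 8 = 5, (2/368869) = -1; sign now -1; continue with (13033/368869)
flip (13033/368869) -> (368869/13033): both odd, 13033 mod 4 = 1, 368869 mod 4 = 1, so the flip contributes +1; sign now -1
(368869/13033): 368869 mod 13033 = 3945, so (368869/13033) = (3945/13033)
flip (3945/13033) -> (13033/3945): both odd, 3945 mod 4 = 1, 13033 mod 4 = 1, so the flip contributes +1; sign now -1
(13033/3945): 13033 mod 3945 = 1198, so (13033/3945) = (1198/3945)
factor out 2^1: 1198 = 2^1·599; with 3945 mod 8 = 1, (2/3945) = +1; sign now -1; continue with (599/3945)
flip (599/3945) -> (3945/599): both odd, 599 mod 4 = 3, 3945 mod 4 = 1, so the flip contributes +1; sign now -1
(3945/599): 3945 mod 599 = 351, so (3945/599) = (351/599)
flip (351/599) -> (599/351): both odd, 351 mod 4 = 3, 599 mod 4 = 3, so the flip contributes -1; sign now +1
(599/351): 599 mod 351 = 248, so (599/351) = (248/351)
factor out 2^3: 248 = 2^3·31; with 351 mod 8 = 7, (2/351) = +1; sign now +1; continue with (31/351)
flip (31/351) -> (351/31): both odd, 31 mod 4 = 3, 351 mod 4 = 3, so the flip contributes -1; sign now -1
(351/31): 351 mod 31 = 10, so (351/31) = (10/31)
factor out 2^1: 10 = 2^1·5; with 31 mod 8 = 7, (2/31) = +1; sign now -1; continue with (5/31)
flip (5/31) -> (31/5): both odd, 5 mod 4 = 1, 31 mod 4 = 3, so the flip contributes +1; sign now -1
(31/5): 31 mod 5 = 1, so (31/5) = (1/5)
reached (1/5) = 1, so the symbol is -1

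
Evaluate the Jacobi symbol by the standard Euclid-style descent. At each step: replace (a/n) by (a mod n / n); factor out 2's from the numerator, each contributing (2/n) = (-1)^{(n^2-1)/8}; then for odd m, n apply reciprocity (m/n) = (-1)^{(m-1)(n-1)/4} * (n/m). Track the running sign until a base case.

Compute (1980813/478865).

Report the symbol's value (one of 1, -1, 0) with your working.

1

(1980813/478865) = (65353/478865)   [reduce mod 478865]
reciprocity: (65353/478865) = +1·(478865/65353) since 65353 mod 4 = 1, 478865 mod 4 = 1; sign now +1
(478865/65353) = (21394/65353)   [reduce mod 65353]
21394 = 2^1·10697; (2/65353) = +1 since 65353 mod 8 = 1, so (21394/65353) = (+1)^1·(10697/65353); sign now +1
reciprocity: (10697/65353) = +1·(65353/10697) since 10697 mod 4 = 1, 65353 mod 4 = 1; sign now +1
(65353/10697) = (1171/10697)   [reduce mod 10697]
reciprocity: (1171/10697) = +1·(10697/1171) since 1171 mod 4 = 3, 10697 mod 4 = 1; sign now +1
(10697/1171) = (158/1171)   [reduce mod 1171]
158 = 2^1·79; (2/1171) = -1 since 1171 mod 8 = 3, so (158/1171) = (-1)^1·(79/1171); sign now -1
reciprocity: (79/1171) = -1·(1171/79) since 79 mod 4 = 3, 1171 mod 4 = 3; sign now +1
(1171/79) = (65/79)   [reduce mod 79]
reciprocity: (65/79) = +1·(79/65) since 65 mod 4 = 1, 79 mod 4 = 3; sign now +1
(79/65) = (14/65)   [reduce mod 65]
14 = 2^1·7; (2/65) = +1 since 65 mod 8 = 1, so (14/65) = (+1)^1·(7/65); sign now +1
reciprocity: (7/65) = +1·(65/7) since 7 mod 4 = 3, 65 mod 4 = 1; sign now +1
(65/7) = (2/7)   [reduce mod 7]
2 = 2^1·1; (2/7) = +1 since 7 mod 8 = 7, so (2/7) = (+1)^1·(1/7); sign now +1
(1/7) = 1; final value = sign = +1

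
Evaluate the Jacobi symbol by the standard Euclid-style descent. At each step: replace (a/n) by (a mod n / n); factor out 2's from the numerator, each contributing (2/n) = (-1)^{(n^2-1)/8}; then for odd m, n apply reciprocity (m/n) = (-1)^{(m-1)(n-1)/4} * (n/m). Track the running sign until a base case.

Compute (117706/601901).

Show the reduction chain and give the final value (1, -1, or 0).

-1

factor out 2^1: 117706 = 2^1·58853; with 601901 mod 8 = 5, (2/601901) = -1; sign now -1; continue with (58853/601901)
flip (58853/601901) -> (601901/58853): both odd, 58853 mod 4 = 1, 601901 mod 4 = 1, so the flip contributes +1; sign now -1
(601901/58853): 601901 mod 58853 = 13371, so (601901/58853) = (13371/58853)
flip (13371/58853) -> (58853/13371): both odd, 13371 mod 4 = 3, 58853 mod 4 = 1, so the flip contributes +1; sign now -1
(58853/13371): 58853 mod 13371 = 5369, so (58853/13371) = (5369/13371)
flip (5369/13371) -> (13371/5369): both odd, 5369 mod 4 = 1, 13371 mod 4 = 3, so the flip contributes +1; sign now -1
(13371/5369): 13371 mod 5369 = 2633, so (13371/5369) = (2633/5369)
flip (2633/5369) -> (5369/2633): both odd, 2633 mod 4 = 1, 5369 mod 4 = 1, so the flip contributes +1; sign now -1
(5369/2633): 5369 mod 2633 = 103, so (5369/2633) = (103/2633)
flip (103/2633) -> (2633/103): both odd, 103 mod 4 = 3, 2633 mod 4 = 1, so the flip contributes +1; sign now -1
(2633/103): 2633 mod 103 = 58, so (2633/103) = (58/103)
factor out 2^1: 58 = 2^1·29; with 103 mod 8 = 7, (2/103) = +1; sign now -1; continue with (29/103)
flip (29/103) -> (103/29): both odd, 29 mod 4 = 1, 103 mod 4 = 3, so the flip contributes +1; sign now -1
(103/29): 103 mod 29 = 16, so (103/29) = (16/29)
factor out 2^4: 16 = 2^4·1; with 29 mod 8 = 5, (2/29) = -1; sign now -1; continue with (1/29)
reached (1/29) = 1, so the symbol is -1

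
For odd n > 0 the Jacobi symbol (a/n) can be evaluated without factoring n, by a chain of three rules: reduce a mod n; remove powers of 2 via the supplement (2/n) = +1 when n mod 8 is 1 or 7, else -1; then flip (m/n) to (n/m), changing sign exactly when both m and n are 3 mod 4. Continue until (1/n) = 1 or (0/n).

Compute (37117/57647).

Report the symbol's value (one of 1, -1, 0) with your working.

1

reciprocity: (37117/57647) = +1·(57647/37117) since 37117 mod 4 = 1, 57647 mod 4 = 3; sign now +1
(57647/37117) = (20530/37117)   [reduce mod 37117]
20530 = 2^1·10265; (2/37117) = -1 since 37117 mod 8 = 5, so (20530/37117) = (-1)^1·(10265/37117); sign now -1
reciprocity: (10265/37117) = +1·(37117/10265) since 10265 mod 4 = 1, 37117 mod 4 = 1; sign now -1
(37117/10265) = (6322/10265)   [reduce mod 10265]
6322 = 2^1·3161; (2/10265) = +1 since 10265 mod 8 = 1, so (6322/10265) = (+1)^1·(3161/10265); sign now -1
reciprocity: (3161/10265) = +1·(10265/3161) since 3161 mod 4 = 1, 10265 mod 4 = 1; sign now -1
(10265/3161) = (782/3161)   [reduce mod 3161]
782 = 2^1·391; (2/3161) = +1 since 3161 mod 8 = 1, so (782/3161) = (+1)^1·(391/3161); sign now -1
reciprocity: (391/3161) = +1·(3161/391) since 391 mod 4 = 3, 3161 mod 4 = 1; sign now -1
(3161/391) = (33/391)   [reduce mod 391]
reciprocity: (33/391) = +1·(391/33) since 33 mod 4 = 1, 391 mod 4 = 3; sign now -1
(391/33) = (28/33)   [reduce mod 33]
28 = 2^2·7; (2/33) = +1 since 33 mod 8 = 1, so (28/33) = (+1)^2·(7/33); sign now -1
reciprocity: (7/33) = +1·(33/7) since 7 mod 4 = 3, 33 mod 4 = 1; sign now -1
(33/7) = (5/7)   [reduce mod 7]
reciprocity: (5/7) = +1·(7/5) since 5 mod 4 = 1, 7 mod 4 = 3; sign now -1
(7/5) = (2/5)   [reduce mod 5]
2 = 2^1·1; (2/5) = -1 since 5 mod 8 = 5, so (2/5) = (-1)^1·(1/5); sign now +1
(1/5) = 1; final value = sign = +1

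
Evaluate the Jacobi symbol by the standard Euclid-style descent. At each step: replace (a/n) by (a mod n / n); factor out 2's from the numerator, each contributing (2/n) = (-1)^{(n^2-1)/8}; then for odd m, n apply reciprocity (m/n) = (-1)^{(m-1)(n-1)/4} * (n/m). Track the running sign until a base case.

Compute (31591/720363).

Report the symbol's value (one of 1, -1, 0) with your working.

0

flip (31591/720363) -> (720363/31591): both odd, 31591 mod 4 = 3, 720363 mod 4 = 3, so the flip contributes -1; sign now -1
(720363/31591): 720363 mod 31591 = 25361, so (720363/31591) = (25361/31591)
flip (25361/31591) -> (31591/25361): both odd, 25361 mod 4 = 1, 31591 mod 4 = 3, so the flip contributes +1; sign now -1
(31591/25361): 31591 mod 25361 = 6230, so (31591/25361) = (6230/25361)
factor out 2^1: 6230 = 2^1·3115; with 25361 mod 8 = 1, (2/25361) = +1; sign now -1; continue with (3115/25361)
flip (3115/25361) -> (25361/3115): both odd, 3115 mod 4 = 3, 25361 mod 4 = 1, so the flip contributes +1; sign now -1
(25361/3115): 25361 mod 3115 = 441, so (25361/3115) = (441/3115)
flip (441/3115) -> (3115/441): both odd, 441 mod 4 = 1, 3115 mod 4 = 3, so the flip contributes +1; sign now -1
(3115/441): 3115 mod 441 = 28, so (3115/441) = (28/441)
factor out 2^2: 28 = 2^2·7; with 441 mod 8 = 1, (2/441) = +1; sign now -1; continue with (7/441)
flip (7/441) -> (441/7): both odd, 7 mod 4 = 3, 441 mod 4 = 1, so the flip contributes +1; sign now -1
(441/7): 441 mod 7 = 0, so (441/7) = (0/7)
reached (0/7); gcd(a, n) > 1, so (0/7) = 0 and the symbol is 0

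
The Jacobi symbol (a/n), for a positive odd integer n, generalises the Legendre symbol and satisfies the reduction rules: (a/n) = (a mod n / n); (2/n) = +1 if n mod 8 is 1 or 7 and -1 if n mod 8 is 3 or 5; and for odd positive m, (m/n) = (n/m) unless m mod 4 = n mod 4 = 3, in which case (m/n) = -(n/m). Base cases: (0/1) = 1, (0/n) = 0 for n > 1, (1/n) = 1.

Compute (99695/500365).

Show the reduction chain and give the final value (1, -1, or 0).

0

flip (99695/500365) -> (500365/99695): both odd, 99695 mod 4 = 3, 500365 mod 4 = 1, so the flip contributes +1; sign now +1
(500365/99695): 500365 mod 99695 = 1890, so (500365/99695) = (1890/99695)
factor out 2^1: 1890 = 2^1·945; with 99695 mod 8 = 7, (2/99695) = +1; sign now +1; continue with (945/99695)
flip (945/99695) -> (99695/945): both odd, 945 mod 4 = 1, 99695 mod 4 = 3, so the flip contributes +1; sign now +1
(99695/945): 99695 mod 945 = 470, so (99695/945) = (470/945)
factor out 2^1: 470 = 2^1·235; with 945 mod 8 = 1, (2/945) = +1; sign now +1; continue with (235/945)
flip (235/945) -> (945/235): both odd, 235 mod 4 = 3, 945 mod 4 = 1, so the flip contributes +1; sign now +1
(945/235): 945 mod 235 = 5, so (945/235) = (5/235)
flip (5/235) -> (235/5): both odd, 5 mod 4 = 1, 235 mod 4 = 3, so the flip contributes +1; sign now +1
(235/5): 235 mod 5 = 0, so (235/5) = (0/5)
reached (0/5); gcd(a, n) > 1, so (0/5) = 0 and the symbol is 0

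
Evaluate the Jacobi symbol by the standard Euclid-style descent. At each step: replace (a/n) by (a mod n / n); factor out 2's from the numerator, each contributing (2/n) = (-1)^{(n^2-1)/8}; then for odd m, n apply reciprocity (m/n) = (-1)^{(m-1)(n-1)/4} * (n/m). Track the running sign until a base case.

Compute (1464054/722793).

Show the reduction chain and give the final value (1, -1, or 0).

0

(1464054/722793) = (18468/722793)   [reduce mod 722793]
18468 = 2^2·4617; (2/722793) = +1 since 722793 mod 8 = 1, so (18468/722793) = (+1)^2·(4617/722793); sign now +1
reciprocity: (4617/722793) = +1·(722793/4617) since 4617 mod 4 = 1, 722793 mod 4 = 1; sign now +1
(722793/4617) = (2541/4617)   [reduce mod 4617]
reciprocity: (2541/4617) = +1·(4617/2541) since 2541 mod 4 = 1, 4617 mod 4 = 1; sign now +1
(4617/2541) = (2076/2541)   [reduce mod 2541]
2076 = 2^2·519; (2/2541) = -1 since 2541 mod 8 = 5, so (2076/2541) = (-1)^2·(519/2541); sign now +1
reciprocity: (519/2541) = +1·(2541/519) since 519 mod 4 = 3, 2541 mod 4 = 1; sign now +1
(2541/519) = (465/519)   [reduce mod 519]
reciprocity: (465/519) = +1·(519/465) since 465 mod 4 = 1, 519 mod 4 = 3; sign now +1
(519/465) = (54/465)   [reduce mod 465]
54 = 2^1·27; (2/465) = +1 since 465 mod 8 = 1, so (54/465) = (+1)^1·(27/465); sign now +1
reciprocity: (27/465) = +1·(465/27) since 27 mod 4 = 3, 465 mod 4 = 1; sign now +1
(465/27) = (6/27)   [reduce mod 27]
6 = 2^1·3; (2/27) = -1 since 27 mod 8 = 3, so (6/27) = (-1)^1·(3/27); sign now -1
reciprocity: (3/27) = -1·(27/3) since 3 mod 4 = 3, 27 mod 4 = 3; sign now +1
(27/3) = (0/3)   [reduce mod 3]
(0/3) = 0   [gcd(a, n) > 1]; final value = 0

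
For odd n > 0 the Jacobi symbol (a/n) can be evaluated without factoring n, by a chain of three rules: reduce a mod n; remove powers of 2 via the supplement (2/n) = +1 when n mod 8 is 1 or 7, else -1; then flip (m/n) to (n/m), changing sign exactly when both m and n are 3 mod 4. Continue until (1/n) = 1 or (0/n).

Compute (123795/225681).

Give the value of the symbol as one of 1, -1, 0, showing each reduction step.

reciprocity: (123795/225681) = +1·(225681/123795) since 123795 mod 4 = 3, 225681 mod 4 = 1; sign now +1
(225681/123795) = (101886/123795)   [reduce mod 123795]
101886 = 2^1·50943; (2/123795) = -1 since 123795 mod 8 = 3, so (101886/123795) = (-1)^1·(50943/123795); sign now -1
reciprocity: (50943/123795) = -1·(123795/50943) since 50943 mod 4 = 3, 123795 mod 4 = 3; sign now +1
(123795/50943) = (21909/50943)   [reduce mod 50943]
reciprocity: (21909/50943) = +1·(50943/21909) since 21909 mod 4 = 1, 50943 mod 4 = 3; sign now +1
(50943/21909) = (7125/21909)   [reduce mod 21909]
reciprocity: (7125/21909) = +1·(21909/7125) since 7125 mod 4 = 1, 21909 mod 4 = 1; sign now +1
(21909/7125) = (534/7125)   [reduce mod 7125]
534 = 2^1·267; (2/7125) = -1 since 7125 mod 8 = 5, so (534/7125) = (-1)^1·(267/7125); sign now -1
reciprocity: (267/7125) = +1·(7125/267) since 267 mod 4 = 3, 7125 mod 4 = 1; sign now -1
(7125/267) = (183/267)   [reduce mod 267]
reciprocity: (183/267) = -1·(267/183) since 183 mod 4 = 3, 267 mod 4 = 3; sign now +1
(267/183) = (84/183)   [reduce mod 183]
84 = 2^2·21; (2/183) = +1 since 183 mod 8 = 7, so (84/183) = (+1)^2·(21/183); sign now +1
reciprocity: (21/183) = +1·(183/21) since 21 mod 4 = 1, 183 mod 4 = 3; sign now +1
(183/21) = (15/21)   [reduce mod 21]
reciprocity: (15/21) = +1·(21/15) since 15 mod 4 = 3, 21 mod 4 = 1; sign now +1
(21/15) = (6/15)   [reduce mod 15]
6 = 2^1·3; (2/15) = +1 since 15 mod 8 = 7, so (6/15) = (+1)^1·(3/15); sign now +1
reciprocity: (3/15) = -1·(15/3) since 3 mod 4 = 3, 15 mod 4 = 3; sign now -1
(15/3) = (0/3)   [reduce mod 3]
(0/3) = 0   [gcd(a, n) > 1]; final value = 0

0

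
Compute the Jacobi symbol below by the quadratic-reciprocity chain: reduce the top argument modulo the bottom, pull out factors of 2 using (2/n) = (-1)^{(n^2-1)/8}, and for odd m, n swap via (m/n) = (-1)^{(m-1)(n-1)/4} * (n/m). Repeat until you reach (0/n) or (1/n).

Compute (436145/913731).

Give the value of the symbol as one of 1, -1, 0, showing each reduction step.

-1

flip (436145/913731) -> (913731/436145): both odd, 436145 mod 4 = 1, 913731 mod 4 = 3, so the flip contributes +1; sign now +1
(913731/436145): 913731 mod 436145 = 41441, so (913731/436145) = (41441/436145)
flip (41441/436145) -> (436145/41441): both odd, 41441 mod 4 = 1, 436145 mod 4 = 1, so the flip contributes +1; sign now +1
(436145/41441): 436145 mod 41441 = 21735, so (436145/41441) = (21735/41441)
flip (21735/41441) -> (41441/21735): both odd, 21735 mod 4 = 3, 41441 mod 4 = 1, so the flip contributes +1; sign now +1
(41441/21735): 41441 mod 21735 = 19706, so (41441/21735) = (19706/21735)
factor out 2^1: 19706 = 2^1·9853; with 21735 mod 8 = 7, (2/21735) = +1; sign now +1; continue with (9853/21735)
flip (9853/21735) -> (21735/9853): both odd, 9853 mod 4 = 1, 21735 mod 4 = 3, so the flip contributes +1; sign now +1
(21735/9853): 21735 mod 9853 = 2029, so (21735/9853) = (2029/9853)
flip (2029/9853) -> (9853/2029): both odd, 2029 mod 4 = 1, 9853 mod 4 = 1, so the flip contributes +1; sign now +1
(9853/2029): 9853 mod 2029 = 1737, so (9853/2029) = (1737/2029)
flip (1737/2029) -> (2029/1737): both odd, 1737 mod 4 = 1, 2029 mod 4 = 1, so the flip contributes +1; sign now +1
(2029/1737): 2029 mod 1737 = 292, so (2029/1737) = (292/1737)
factor out 2^2: 292 = 2^2·73; with 1737 mod 8 = 1, (2/1737) = +1; sign now +1; continue with (73/1737)
flip (73/1737) -> (1737/73): both odd, 73 mod 4 = 1, 1737 mod 4 = 1, so the flip contributes +1; sign now +1
(1737/73): 1737 mod 73 = 58, so (1737/73) = (58/73)
factor out 2^1: 58 = 2^1·29; with 73 mod 8 = 1, (2/73) = +1; sign now +1; continue with (29/73)
flip (29/73) -> (73/29): both odd, 29 mod 4 = 1, 73 mod 4 = 1, so the flip contributes +1; sign now +1
(73/29): 73 mod 29 = 15, so (73/29) = (15/29)
flip (15/29) -> (29/15): both odd, 15 mod 4 = 3, 29 mod 4 = 1, so the flip contributes +1; sign now +1
(29/15): 29 mod 15 = 14, so (29/15) = (14/15)
factor out 2^1: 14 = 2^1·7; with 15 mod 8 = 7, (2/15) = +1; sign now +1; continue with (7/15)
flip (7/15) -> (15/7): both odd, 7 mod 4 = 3, 15 mod 4 = 3, so the flip contributes -1; sign now -1
(15/7): 15 mod 7 = 1, so (15/7) = (1/7)
reached (1/7) = 1, so the symbol is -1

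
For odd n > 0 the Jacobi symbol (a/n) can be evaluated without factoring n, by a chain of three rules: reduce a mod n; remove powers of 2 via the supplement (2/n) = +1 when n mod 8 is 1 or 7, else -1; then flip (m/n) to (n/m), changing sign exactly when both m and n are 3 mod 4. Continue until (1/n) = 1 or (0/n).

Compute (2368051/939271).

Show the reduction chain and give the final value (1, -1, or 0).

(2368051/939271): 2368051 mod 939271 = 489509, so (2368051/939271) = (489509/939271)
flip (489509/939271) -> (939271/489509): both odd, 489509 mod 4 = 1, 939271 mod 4 = 3, so the flip contributes +1; sign now +1
(939271/489509): 939271 mod 489509 = 449762, so (939271/489509) = (449762/489509)
factor out 2^1: 449762 = 2^1·224881; with 489509 mod 8 = 5, (2/489509) = -1; sign now -1; continue with (224881/489509)
flip (224881/489509) -> (489509/224881): both odd, 224881 mod 4 = 1, 489509 mod 4 = 1, so the flip contributes +1; sign now -1
(489509/224881): 489509 mod 224881 = 39747, so (489509/224881) = (39747/224881)
flip (39747/224881) -> (224881/39747): both odd, 39747 mod 4 = 3, 224881 mod 4 = 1, so the flip contributes +1; sign now -1
(224881/39747): 224881 mod 39747 = 26146, so (224881/39747) = (26146/39747)
factor out 2^1: 26146 = 2^1·13073; with 39747 mod 8 = 3, (2/39747) = -1; sign now +1; continue with (13073/39747)
flip (13073/39747) -> (39747/13073): both odd, 13073 mod 4 = 1, 39747 mod 4 = 3, so the flip contributes +1; sign now +1
(39747/13073): 39747 mod 13073 = 528, so (39747/13073) = (528/13073)
factor out 2^4: 528 = 2^4·33; with 13073 mod 8 = 1, (2/13073) = +1; sign now +1; continue with (33/13073)
flip (33/13073) -> (13073/33): both odd, 33 mod 4 = 1, 13073 mod 4 = 1, so the flip contributes +1; sign now +1
(13073/33): 13073 mod 33 = 5, so (13073/33) = (5/33)
flip (5/33) -> (33/5): both odd, 5 mod 4 = 1, 33 mod 4 = 1, so the flip contributes +1; sign now +1
(33/5): 33 mod 5 = 3, so (33/5) = (3/5)
flip (3/5) -> (5/3): both odd, 3 mod 4 = 3, 5 mod 4 = 1, so the flip contributes +1; sign now +1
(5/3): 5 mod 3 = 2, so (5/3) = (2/3)
factor out 2^1: 2 = 2^1·1; with 3 mod 8 = 3, (2/3) = -1; sign now -1; continue with (1/3)
reached (1/3) = 1, so the symbol is -1

-1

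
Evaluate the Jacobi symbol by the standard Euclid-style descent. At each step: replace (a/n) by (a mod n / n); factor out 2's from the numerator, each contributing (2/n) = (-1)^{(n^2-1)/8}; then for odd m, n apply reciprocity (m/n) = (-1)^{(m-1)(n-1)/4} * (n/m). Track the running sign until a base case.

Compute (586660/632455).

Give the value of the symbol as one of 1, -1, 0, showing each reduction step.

0

factor out 2^2: 586660 = 2^2·146665; with 632455 mod 8 = 7, (2/632455) = +1; sign now +1; continue with (146665/632455)
flip (146665/632455) -> (632455/146665): both odd, 146665 mod 4 = 1, 632455 mod 4 = 3, so the flip contributes +1; sign now +1
(632455/146665): 632455 mod 146665 = 45795, so (632455/146665) = (45795/146665)
flip (45795/146665) -> (146665/45795): both odd, 45795 mod 4 = 3, 146665 mod 4 = 1, so the flip contributes +1; sign now +1
(146665/45795): 146665 mod 45795 = 9280, so (146665/45795) = (9280/45795)
factor out 2^6: 9280 = 2^6·145; with 45795 mod 8 = 3, (2/45795) = -1; sign now +1; continue with (145/45795)
flip (145/45795) -> (45795/145): both odd, 145 mod 4 = 1, 45795 mod 4 = 3, so the flip contributes +1; sign now +1
(45795/145): 45795 mod 145 = 120, so (45795/145) = (120/145)
factor out 2^3: 120 = 2^3·15; with 145 mod 8 = 1, (2/145) = +1; sign now +1; continue with (15/145)
flip (15/145) -> (145/15): both odd, 15 mod 4 = 3, 145 mod 4 = 1, so the flip contributes +1; sign now +1
(145/15): 145 mod 15 = 10, so (145/15) = (10/15)
factor out 2^1: 10 = 2^1·5; with 15 mod 8 = 7, (2/15) = +1; sign now +1; continue with (5/15)
flip (5/15) -> (15/5): both odd, 5 mod 4 = 1, 15 mod 4 = 3, so the flip contributes +1; sign now +1
(15/5): 15 mod 5 = 0, so (15/5) = (0/5)
reached (0/5); gcd(a, n) > 1, so (0/5) = 0 and the symbol is 0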